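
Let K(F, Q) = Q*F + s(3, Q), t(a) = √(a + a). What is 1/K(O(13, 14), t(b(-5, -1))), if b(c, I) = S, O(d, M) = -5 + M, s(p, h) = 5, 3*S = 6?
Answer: 1/23 ≈ 0.043478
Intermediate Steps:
S = 2 (S = (⅓)*6 = 2)
b(c, I) = 2
t(a) = √2*√a (t(a) = √(2*a) = √2*√a)
K(F, Q) = 5 + F*Q (K(F, Q) = Q*F + 5 = F*Q + 5 = 5 + F*Q)
1/K(O(13, 14), t(b(-5, -1))) = 1/(5 + (-5 + 14)*(√2*√2)) = 1/(5 + 9*2) = 1/(5 + 18) = 1/23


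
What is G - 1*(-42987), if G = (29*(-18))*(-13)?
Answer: 49773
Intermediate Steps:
G = 6786 (G = -522*(-13) = 6786)
G - 1*(-42987) = 6786 - 1*(-42987) = 6786 + 42987 = 49773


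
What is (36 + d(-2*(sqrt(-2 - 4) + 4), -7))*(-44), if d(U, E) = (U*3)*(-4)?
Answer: -5808 - 1056*I*sqrt(6) ≈ -5808.0 - 2586.7*I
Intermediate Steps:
d(U, E) = -12*U (d(U, E) = (3*U)*(-4) = -12*U)
(36 + d(-2*(sqrt(-2 - 4) + 4), -7))*(-44) = (36 - (-24)*(sqrt(-2 - 4) + 4))*(-44) = (36 - (-24)*(sqrt(-6) + 4))*(-44) = (36 - (-24)*(I*sqrt(6) + 4))*(-44) = (36 - (-24)*(4 + I*sqrt(6)))*(-44) = (36 - 12*(-8 - 2*I*sqrt(6)))*(-44) = (36 + (96 + 24*I*sqrt(6)))*(-44) = (132 + 24*I*sqrt(6))*(-44) = -5808 - 1056*I*sqrt(6)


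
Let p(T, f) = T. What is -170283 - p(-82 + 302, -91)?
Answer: -170503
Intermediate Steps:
-170283 - p(-82 + 302, -91) = -170283 - (-82 + 302) = -170283 - 1*220 = -170283 - 220 = -170503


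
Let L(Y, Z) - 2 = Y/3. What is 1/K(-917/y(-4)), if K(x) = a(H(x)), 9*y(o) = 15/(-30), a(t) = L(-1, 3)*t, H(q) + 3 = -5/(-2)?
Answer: -6/5 ≈ -1.2000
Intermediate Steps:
L(Y, Z) = 2 + Y/3
H(q) = -1/2 (H(q) = -3 - 5/(-2) = -3 - 5*(-1/2) = -3 + 5/2 = -1/2)
a(t) = 5*t/3 (a(t) = (2 + (1/3)*(-1))*t = (2 - 1/3)*t = 5*t/3)
y(o) = -1/18 (y(o) = (15/(-30))/9 = (15*(-1/30))/9 = (1/9)*(-1/2) = -1/18)
K(x) = -5/6 (K(x) = (5/3)*(-1/2) = -5/6)
1/K(-917/y(-4)) = 1/(-5/6) = -6/5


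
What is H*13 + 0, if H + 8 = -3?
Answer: -143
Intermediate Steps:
H = -11 (H = -8 - 3 = -11)
H*13 + 0 = -11*13 + 0 = -143 + 0 = -143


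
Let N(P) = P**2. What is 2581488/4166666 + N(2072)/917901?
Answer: 1446986730088/273184777719 ≈ 5.2967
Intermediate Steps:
2581488/4166666 + N(2072)/917901 = 2581488/4166666 + 2072**2/917901 = 2581488*(1/4166666) + 4293184*(1/917901) = 184392/297619 + 4293184/917901 = 1446986730088/273184777719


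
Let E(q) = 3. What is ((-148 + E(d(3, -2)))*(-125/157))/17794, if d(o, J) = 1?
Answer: 18125/2793658 ≈ 0.0064879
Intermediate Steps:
((-148 + E(d(3, -2)))*(-125/157))/17794 = ((-148 + 3)*(-125/157))/17794 = -(-18125)/157*(1/17794) = -145*(-125/157)*(1/17794) = (18125/157)*(1/17794) = 18125/2793658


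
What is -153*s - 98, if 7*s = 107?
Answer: -17057/7 ≈ -2436.7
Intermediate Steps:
s = 107/7 (s = (⅐)*107 = 107/7 ≈ 15.286)
-153*s - 98 = -153*107/7 - 98 = -16371/7 - 98 = -17057/7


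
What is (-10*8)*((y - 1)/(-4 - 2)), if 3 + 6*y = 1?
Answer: -160/9 ≈ -17.778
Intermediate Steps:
y = -⅓ (y = -½ + (⅙)*1 = -½ + ⅙ = -⅓ ≈ -0.33333)
(-10*8)*((y - 1)/(-4 - 2)) = (-10*8)*((-⅓ - 1)/(-4 - 2)) = -(-320)/(3*(-6)) = -(-320)*(-1)/(3*6) = -80*2/9 = -160/9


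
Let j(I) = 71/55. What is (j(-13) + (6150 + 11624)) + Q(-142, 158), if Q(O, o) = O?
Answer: 969831/55 ≈ 17633.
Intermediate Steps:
j(I) = 71/55 (j(I) = 71*(1/55) = 71/55)
(j(-13) + (6150 + 11624)) + Q(-142, 158) = (71/55 + (6150 + 11624)) - 142 = (71/55 + 17774) - 142 = 977641/55 - 142 = 969831/55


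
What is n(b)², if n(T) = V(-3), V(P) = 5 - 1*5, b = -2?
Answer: 0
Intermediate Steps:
V(P) = 0 (V(P) = 5 - 5 = 0)
n(T) = 0
n(b)² = 0² = 0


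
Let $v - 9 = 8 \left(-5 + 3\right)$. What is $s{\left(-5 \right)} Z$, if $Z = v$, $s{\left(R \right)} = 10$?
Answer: $-70$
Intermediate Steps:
$v = -7$ ($v = 9 + 8 \left(-5 + 3\right) = 9 + 8 \left(-2\right) = 9 - 16 = -7$)
$Z = -7$
$s{\left(-5 \right)} Z = 10 \left(-7\right) = -70$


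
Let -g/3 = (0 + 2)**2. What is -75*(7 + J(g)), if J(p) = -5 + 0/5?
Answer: -150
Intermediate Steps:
g = -12 (g = -3*(0 + 2)**2 = -3*2**2 = -3*4 = -12)
J(p) = -5 (J(p) = -5 + 0*(1/5) = -5 + 0 = -5)
-75*(7 + J(g)) = -75*(7 - 5) = -75*2 = -150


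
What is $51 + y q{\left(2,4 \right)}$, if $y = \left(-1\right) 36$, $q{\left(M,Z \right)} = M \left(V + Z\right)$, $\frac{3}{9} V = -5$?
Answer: $843$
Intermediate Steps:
$V = -15$ ($V = 3 \left(-5\right) = -15$)
$q{\left(M,Z \right)} = M \left(-15 + Z\right)$
$y = -36$
$51 + y q{\left(2,4 \right)} = 51 - 36 \cdot 2 \left(-15 + 4\right) = 51 - 36 \cdot 2 \left(-11\right) = 51 - -792 = 51 + 792 = 843$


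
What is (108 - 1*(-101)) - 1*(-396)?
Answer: 605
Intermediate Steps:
(108 - 1*(-101)) - 1*(-396) = (108 + 101) + 396 = 209 + 396 = 605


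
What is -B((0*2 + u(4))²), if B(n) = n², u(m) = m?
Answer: -256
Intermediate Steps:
-B((0*2 + u(4))²) = -((0*2 + 4)²)² = -((0 + 4)²)² = -(4²)² = -1*16² = -1*256 = -256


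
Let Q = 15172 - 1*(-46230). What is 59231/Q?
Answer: 59231/61402 ≈ 0.96464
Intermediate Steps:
Q = 61402 (Q = 15172 + 46230 = 61402)
59231/Q = 59231/61402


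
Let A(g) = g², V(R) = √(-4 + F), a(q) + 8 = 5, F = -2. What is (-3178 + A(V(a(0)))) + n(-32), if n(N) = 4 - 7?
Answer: -3187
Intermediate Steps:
a(q) = -3 (a(q) = -8 + 5 = -3)
n(N) = -3
V(R) = I*√6 (V(R) = √(-4 - 2) = √(-6) = I*√6)
(-3178 + A(V(a(0)))) + n(-32) = (-3178 + (I*√6)²) - 3 = (-3178 - 6) - 3 = -3184 - 3 = -3187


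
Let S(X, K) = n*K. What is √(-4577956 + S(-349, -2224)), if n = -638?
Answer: 2*I*√789761 ≈ 1777.4*I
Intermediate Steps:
S(X, K) = -638*K
√(-4577956 + S(-349, -2224)) = √(-4577956 - 638*(-2224)) = √(-4577956 + 1418912) = √(-3159044) = 2*I*√789761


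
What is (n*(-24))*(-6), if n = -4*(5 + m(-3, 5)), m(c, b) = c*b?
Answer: 5760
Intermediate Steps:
m(c, b) = b*c
n = 40 (n = -4*(5 + 5*(-3)) = -4*(5 - 15) = -4*(-10) = 40)
(n*(-24))*(-6) = (40*(-24))*(-6) = -960*(-6) = 5760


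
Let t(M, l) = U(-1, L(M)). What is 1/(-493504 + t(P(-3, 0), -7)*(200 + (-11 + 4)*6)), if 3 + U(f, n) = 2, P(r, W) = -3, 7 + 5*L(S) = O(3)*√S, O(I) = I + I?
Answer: -1/493662 ≈ -2.0257e-6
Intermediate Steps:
O(I) = 2*I
L(S) = -7/5 + 6*√S/5 (L(S) = -7/5 + ((2*3)*√S)/5 = -7/5 + (6*√S)/5 = -7/5 + 6*√S/5)
U(f, n) = -1 (U(f, n) = -3 + 2 = -1)
t(M, l) = -1
1/(-493504 + t(P(-3, 0), -7)*(200 + (-11 + 4)*6)) = 1/(-493504 - (200 + (-11 + 4)*6)) = 1/(-493504 - (200 - 7*6)) = 1/(-493504 - (200 - 42)) = 1/(-493504 - 1*158) = 1/(-493504 - 158) = 1/(-493662) = -1/493662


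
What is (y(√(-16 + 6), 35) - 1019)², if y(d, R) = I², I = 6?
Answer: 966289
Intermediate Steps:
y(d, R) = 36 (y(d, R) = 6² = 36)
(y(√(-16 + 6), 35) - 1019)² = (36 - 1019)² = (-983)² = 966289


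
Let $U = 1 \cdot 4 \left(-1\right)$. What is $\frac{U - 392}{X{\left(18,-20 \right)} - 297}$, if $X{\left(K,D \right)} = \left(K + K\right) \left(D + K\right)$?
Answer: $\frac{44}{41} \approx 1.0732$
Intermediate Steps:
$U = -4$ ($U = 4 \left(-1\right) = -4$)
$X{\left(K,D \right)} = 2 K \left(D + K\right)$
$\frac{U - 392}{X{\left(18,-20 \right)} - 297} = \frac{-4 - 392}{2 \cdot 18 \left(-20 + 18\right) - 297} = - \frac{396}{2 \cdot 18 \left(-2\right) - 297} = - \frac{396}{-72 - 297} = - \frac{396}{-369} = \left(-396\right) \left(- \frac{1}{369}\right) = \frac{44}{41}$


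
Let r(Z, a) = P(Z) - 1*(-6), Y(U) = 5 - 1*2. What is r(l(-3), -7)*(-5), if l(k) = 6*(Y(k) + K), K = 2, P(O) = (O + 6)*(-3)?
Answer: 510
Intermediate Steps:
Y(U) = 3 (Y(U) = 5 - 2 = 3)
P(O) = -18 - 3*O (P(O) = (6 + O)*(-3) = -18 - 3*O)
l(k) = 30 (l(k) = 6*(3 + 2) = 6*5 = 30)
r(Z, a) = -12 - 3*Z (r(Z, a) = (-18 - 3*Z) - 1*(-6) = (-18 - 3*Z) + 6 = -12 - 3*Z)
r(l(-3), -7)*(-5) = (-12 - 3*30)*(-5) = (-12 - 90)*(-5) = -102*(-5) = 510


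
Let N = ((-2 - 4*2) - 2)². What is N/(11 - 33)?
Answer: -72/11 ≈ -6.5455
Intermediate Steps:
N = 144 (N = ((-2 - 8) - 2)² = (-10 - 2)² = (-12)² = 144)
N/(11 - 33) = 144/(11 - 33) = 144/(-22) = -1/22*144 = -72/11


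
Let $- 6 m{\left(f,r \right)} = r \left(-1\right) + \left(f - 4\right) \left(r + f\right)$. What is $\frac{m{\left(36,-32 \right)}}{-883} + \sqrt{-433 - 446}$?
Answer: $\frac{80}{2649} + i \sqrt{879} \approx 0.0302 + 29.648 i$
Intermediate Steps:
$m{\left(f,r \right)} = \frac{r}{6} - \frac{\left(-4 + f\right) \left(f + r\right)}{6}$ ($m{\left(f,r \right)} = - \frac{r \left(-1\right) + \left(f - 4\right) \left(r + f\right)}{6} = - \frac{- r + \left(-4 + f\right) \left(f + r\right)}{6} = \frac{r}{6} - \frac{\left(-4 + f\right) \left(f + r\right)}{6}$)
$\frac{m{\left(36,-32 \right)}}{-883} + \sqrt{-433 - 446} = \frac{- \frac{36^{2}}{6} + \frac{2}{3} \cdot 36 + \frac{5}{6} \left(-32\right) - 6 \left(-32\right)}{-883} + \sqrt{-433 - 446} = - \frac{\left(- \frac{1}{6}\right) 1296 + 24 - \frac{80}{3} + 192}{883} + \sqrt{-879} = - \frac{-216 + 24 - \frac{80}{3} + 192}{883} + i \sqrt{879} = \left(- \frac{1}{883}\right) \left(- \frac{80}{3}\right) + i \sqrt{879} = \frac{80}{2649} + i \sqrt{879}$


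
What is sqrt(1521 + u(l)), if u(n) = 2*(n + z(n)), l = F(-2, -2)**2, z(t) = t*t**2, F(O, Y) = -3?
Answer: 9*sqrt(37) ≈ 54.745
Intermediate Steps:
z(t) = t**3
l = 9 (l = (-3)**2 = 9)
u(n) = 2*n + 2*n**3 (u(n) = 2*(n + n**3) = 2*n + 2*n**3)
sqrt(1521 + u(l)) = sqrt(1521 + 2*9*(1 + 9**2)) = sqrt(1521 + 2*9*(1 + 81)) = sqrt(1521 + 2*9*82) = sqrt(1521 + 1476) = sqrt(2997) = 9*sqrt(37)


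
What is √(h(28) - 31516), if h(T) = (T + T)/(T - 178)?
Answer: 4*I*√443199/15 ≈ 177.53*I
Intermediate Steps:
h(T) = 2*T/(-178 + T) (h(T) = (2*T)/(-178 + T) = 2*T/(-178 + T))
√(h(28) - 31516) = √(2*28/(-178 + 28) - 31516) = √(2*28/(-150) - 31516) = √(2*28*(-1/150) - 31516) = √(-28/75 - 31516) = √(-2363728/75) = 4*I*√443199/15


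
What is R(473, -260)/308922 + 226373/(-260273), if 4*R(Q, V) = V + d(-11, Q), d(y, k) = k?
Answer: -93223653825/107205407608 ≈ -0.86958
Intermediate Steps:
R(Q, V) = Q/4 + V/4 (R(Q, V) = (V + Q)/4 = (Q + V)/4 = Q/4 + V/4)
R(473, -260)/308922 + 226373/(-260273) = ((¼)*473 + (¼)*(-260))/308922 + 226373/(-260273) = (473/4 - 65)*(1/308922) + 226373*(-1/260273) = (213/4)*(1/308922) - 226373/260273 = 71/411896 - 226373/260273 = -93223653825/107205407608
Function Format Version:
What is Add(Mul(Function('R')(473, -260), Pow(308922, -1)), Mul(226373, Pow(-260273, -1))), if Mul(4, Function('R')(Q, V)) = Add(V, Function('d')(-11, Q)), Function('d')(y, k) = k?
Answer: Rational(-93223653825, 107205407608) ≈ -0.86958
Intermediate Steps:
Function('R')(Q, V) = Add(Mul(Rational(1, 4), Q), Mul(Rational(1, 4), V)) (Function('R')(Q, V) = Mul(Rational(1, 4), Add(V, Q)) = Mul(Rational(1, 4), Add(Q, V)) = Add(Mul(Rational(1, 4), Q), Mul(Rational(1, 4), V)))
Add(Mul(Function('R')(473, -260), Pow(308922, -1)), Mul(226373, Pow(-260273, -1))) = Add(Mul(Add(Mul(Rational(1, 4), 473), Mul(Rational(1, 4), -260)), Pow(308922, -1)), Mul(226373, Pow(-260273, -1))) = Add(Mul(Add(Rational(473, 4), -65), Rational(1, 308922)), Mul(226373, Rational(-1, 260273))) = Add(Mul(Rational(213, 4), Rational(1, 308922)), Rational(-226373, 260273)) = Add(Rational(71, 411896), Rational(-226373, 260273)) = Rational(-93223653825, 107205407608)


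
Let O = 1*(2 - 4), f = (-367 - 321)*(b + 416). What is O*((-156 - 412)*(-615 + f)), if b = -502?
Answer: 66516208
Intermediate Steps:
f = 59168 (f = (-367 - 321)*(-502 + 416) = -688*(-86) = 59168)
O = -2 (O = 1*(-2) = -2)
O*((-156 - 412)*(-615 + f)) = -2*(-156 - 412)*(-615 + 59168) = -(-1136)*58553 = -2*(-33258104) = 66516208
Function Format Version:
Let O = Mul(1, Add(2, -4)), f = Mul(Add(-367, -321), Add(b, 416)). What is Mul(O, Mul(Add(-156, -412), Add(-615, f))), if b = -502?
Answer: 66516208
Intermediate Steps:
f = 59168 (f = Mul(Add(-367, -321), Add(-502, 416)) = Mul(-688, -86) = 59168)
O = -2 (O = Mul(1, -2) = -2)
Mul(O, Mul(Add(-156, -412), Add(-615, f))) = Mul(-2, Mul(Add(-156, -412), Add(-615, 59168))) = Mul(-2, Mul(-568, 58553)) = Mul(-2, -33258104) = 66516208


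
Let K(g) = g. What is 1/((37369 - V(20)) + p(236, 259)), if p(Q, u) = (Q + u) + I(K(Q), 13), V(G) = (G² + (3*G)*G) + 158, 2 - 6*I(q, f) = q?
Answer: 1/36067 ≈ 2.7726e-5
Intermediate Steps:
I(q, f) = ⅓ - q/6
V(G) = 158 + 4*G² (V(G) = (G² + 3*G²) + 158 = 4*G² + 158 = 158 + 4*G²)
p(Q, u) = ⅓ + u + 5*Q/6 (p(Q, u) = (Q + u) + (⅓ - Q/6) = ⅓ + u + 5*Q/6)
1/((37369 - V(20)) + p(236, 259)) = 1/((37369 - (158 + 4*20²)) + (⅓ + 259 + (⅚)*236)) = 1/((37369 - (158 + 4*400)) + (⅓ + 259 + 590/3)) = 1/((37369 - (158 + 1600)) + 456) = 1/((37369 - 1*1758) + 456) = 1/((37369 - 1758) + 456) = 1/(35611 + 456) = 1/36067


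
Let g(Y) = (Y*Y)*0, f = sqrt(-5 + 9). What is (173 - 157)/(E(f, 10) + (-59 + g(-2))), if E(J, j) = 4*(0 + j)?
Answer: -16/19 ≈ -0.84210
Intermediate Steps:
f = 2 (f = sqrt(4) = 2)
g(Y) = 0 (g(Y) = Y**2*0 = 0)
E(J, j) = 4*j
(173 - 157)/(E(f, 10) + (-59 + g(-2))) = (173 - 157)/(4*10 + (-59 + 0)) = 16/(40 - 59) = 16/(-19) = 16*(-1/19) = -16/19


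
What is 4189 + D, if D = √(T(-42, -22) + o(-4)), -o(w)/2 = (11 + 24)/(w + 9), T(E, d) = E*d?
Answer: 4189 + √910 ≈ 4219.2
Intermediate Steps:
o(w) = -70/(9 + w) (o(w) = -2*(11 + 24)/(w + 9) = -70/(9 + w))
D = √910 (D = √(-42*(-22) - 70/(9 - 4)) = √(924 - 70/5) = √(924 - 70*⅕) = √(924 - 14) = √910 ≈ 30.166)
4189 + D = 4189 + √910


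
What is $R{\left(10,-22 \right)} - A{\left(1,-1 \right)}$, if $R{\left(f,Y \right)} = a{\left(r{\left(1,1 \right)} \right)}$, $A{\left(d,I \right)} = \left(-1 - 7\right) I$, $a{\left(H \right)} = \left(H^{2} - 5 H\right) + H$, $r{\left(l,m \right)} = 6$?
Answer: $4$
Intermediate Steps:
$a{\left(H \right)} = H^{2} - 4 H$
$A{\left(d,I \right)} = - 8 I$ ($A{\left(d,I \right)} = \left(-1 - 7\right) I = - 8 I$)
$R{\left(f,Y \right)} = 12$ ($R{\left(f,Y \right)} = 6 \left(-4 + 6\right) = 6 \cdot 2 = 12$)
$R{\left(10,-22 \right)} - A{\left(1,-1 \right)} = 12 - \left(-8\right) \left(-1\right) = 12 - 8 = 4$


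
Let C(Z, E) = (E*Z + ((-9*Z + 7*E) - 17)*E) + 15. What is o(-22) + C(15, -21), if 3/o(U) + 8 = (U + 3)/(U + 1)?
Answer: 890808/149 ≈ 5978.6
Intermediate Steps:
o(U) = 3/(-8 + (3 + U)/(1 + U)) (o(U) = 3/(-8 + (U + 3)/(U + 1)) = 3/(-8 + (3 + U)/(1 + U)))
C(Z, E) = 15 + E*Z + E*(-17 - 9*Z + 7*E) (C(Z, E) = (E*Z + (-17 - 9*Z + 7*E)*E) + 15 = (E*Z + E*(-17 - 9*Z + 7*E)) + 15 = 15 + E*Z + E*(-17 - 9*Z + 7*E))
o(-22) + C(15, -21) = 3*(-1 - 1*(-22))/(5 + 7*(-22)) + (15 - 17*(-21) + 7*(-21)² - 8*(-21)*15) = 3*(-1 + 22)/(5 - 154) + (15 + 357 + 7*441 + 2520) = 3*21/(-149) + (15 + 357 + 3087 + 2520) = 3*(-1/149)*21 + 5979 = -63/149 + 5979 = 890808/149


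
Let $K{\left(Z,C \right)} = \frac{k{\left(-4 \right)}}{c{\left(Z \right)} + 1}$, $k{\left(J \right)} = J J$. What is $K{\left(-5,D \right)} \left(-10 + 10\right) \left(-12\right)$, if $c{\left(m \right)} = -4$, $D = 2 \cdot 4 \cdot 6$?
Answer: $0$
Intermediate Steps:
$D = 48$ ($D = 8 \cdot 6 = 48$)
$k{\left(J \right)} = J^{2}$
$K{\left(Z,C \right)} = - \frac{16}{3}$ ($K{\left(Z,C \right)} = \frac{\left(-4\right)^{2}}{-4 + 1} = \frac{16}{-3} = 16 \left(- \frac{1}{3}\right) = - \frac{16}{3}$)
$K{\left(-5,D \right)} \left(-10 + 10\right) \left(-12\right) = - \frac{16 \left(-10 + 10\right)}{3} \left(-12\right) = \left(- \frac{16}{3}\right) 0 \left(-12\right) = 0 \left(-12\right) = 0$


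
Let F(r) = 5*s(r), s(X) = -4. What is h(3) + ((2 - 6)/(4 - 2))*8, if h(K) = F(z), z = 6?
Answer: -36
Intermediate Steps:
F(r) = -20 (F(r) = 5*(-4) = -20)
h(K) = -20
h(3) + ((2 - 6)/(4 - 2))*8 = -20 + ((2 - 6)/(4 - 2))*8 = -20 - 4/2*8 = -20 - 4*½*8 = -20 - 2*8 = -20 - 16 = -36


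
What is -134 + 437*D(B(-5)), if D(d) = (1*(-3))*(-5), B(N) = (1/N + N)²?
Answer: 6421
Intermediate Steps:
B(N) = (N + 1/N)²
D(d) = 15 (D(d) = -3*(-5) = 15)
-134 + 437*D(B(-5)) = -134 + 437*15 = -134 + 6555 = 6421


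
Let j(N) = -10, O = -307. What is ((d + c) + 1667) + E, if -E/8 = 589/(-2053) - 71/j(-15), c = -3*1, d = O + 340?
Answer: 16860213/10265 ≈ 1642.5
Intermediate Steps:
d = 33 (d = -307 + 340 = 33)
c = -3
E = -559492/10265 (E = -8*(589/(-2053) - 71/(-10)) = -8*(589*(-1/2053) - 71*(-⅒)) = -8*(-589/2053 + 71/10) = -8*139873/20530 = -559492/10265 ≈ -54.505)
((d + c) + 1667) + E = ((33 - 3) + 1667) - 559492/10265 = (30 + 1667) - 559492/10265 = 1697 - 559492/10265 = 16860213/10265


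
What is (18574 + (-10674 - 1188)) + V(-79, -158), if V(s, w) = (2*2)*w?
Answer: 6080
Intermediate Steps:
V(s, w) = 4*w
(18574 + (-10674 - 1188)) + V(-79, -158) = (18574 + (-10674 - 1188)) + 4*(-158) = (18574 - 11862) - 632 = 6712 - 632 = 6080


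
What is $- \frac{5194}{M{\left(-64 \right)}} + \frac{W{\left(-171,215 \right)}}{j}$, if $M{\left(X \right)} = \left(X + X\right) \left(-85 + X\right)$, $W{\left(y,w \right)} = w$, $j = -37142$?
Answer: $- \frac{49254007}{177093056} \approx -0.27812$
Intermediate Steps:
$M{\left(X \right)} = 2 X \left(-85 + X\right)$
$- \frac{5194}{M{\left(-64 \right)}} + \frac{W{\left(-171,215 \right)}}{j} = - \frac{5194}{2 \left(-64\right) \left(-85 - 64\right)} + \frac{215}{-37142} = - \frac{5194}{2 \left(-64\right) \left(-149\right)} + 215 \left(- \frac{1}{37142}\right) = - \frac{5194}{19072} - \frac{215}{37142} = \left(-5194\right) \frac{1}{19072} - \frac{215}{37142} = - \frac{2597}{9536} - \frac{215}{37142} = - \frac{49254007}{177093056}$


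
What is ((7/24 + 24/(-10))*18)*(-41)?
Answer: 31119/20 ≈ 1555.9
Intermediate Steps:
((7/24 + 24/(-10))*18)*(-41) = ((7*(1/24) + 24*(-1/10))*18)*(-41) = ((7/24 - 12/5)*18)*(-41) = -253/120*18*(-41) = -759/20*(-41) = 31119/20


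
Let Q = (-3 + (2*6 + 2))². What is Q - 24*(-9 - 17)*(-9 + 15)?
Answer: 3865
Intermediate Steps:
Q = 121 (Q = (-3 + (12 + 2))² = (-3 + 14)² = 11² = 121)
Q - 24*(-9 - 17)*(-9 + 15) = 121 - 24*(-9 - 17)*(-9 + 15) = 121 - (-624)*6 = 121 - 24*(-156) = 121 + 3744 = 3865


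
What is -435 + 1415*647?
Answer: 915070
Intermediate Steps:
-435 + 1415*647 = -435 + 915505 = 915070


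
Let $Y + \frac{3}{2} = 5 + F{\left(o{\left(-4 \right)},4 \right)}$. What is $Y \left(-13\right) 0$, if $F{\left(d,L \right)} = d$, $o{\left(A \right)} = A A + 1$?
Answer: $0$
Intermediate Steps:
$o{\left(A \right)} = 1 + A^{2}$ ($o{\left(A \right)} = A^{2} + 1 = 1 + A^{2}$)
$Y = \frac{41}{2}$ ($Y = - \frac{3}{2} + \left(5 + \left(1 + \left(-4\right)^{2}\right)\right) = - \frac{3}{2} + \left(5 + \left(1 + 16\right)\right) = - \frac{3}{2} + \left(5 + 17\right) = - \frac{3}{2} + 22 = \frac{41}{2} \approx 20.5$)
$Y \left(-13\right) 0 = \frac{41}{2} \left(-13\right) 0 = \left(- \frac{533}{2}\right) 0 = 0$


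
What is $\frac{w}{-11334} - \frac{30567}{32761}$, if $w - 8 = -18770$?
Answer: $\frac{44702584}{61885529} \approx 0.72234$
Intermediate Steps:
$w = -18762$ ($w = 8 - 18770 = -18762$)
$\frac{w}{-11334} - \frac{30567}{32761} = - \frac{18762}{-11334} - \frac{30567}{32761} = \left(-18762\right) \left(- \frac{1}{11334}\right) - \frac{30567}{32761} = \frac{3127}{1889} - \frac{30567}{32761} = \frac{44702584}{61885529}$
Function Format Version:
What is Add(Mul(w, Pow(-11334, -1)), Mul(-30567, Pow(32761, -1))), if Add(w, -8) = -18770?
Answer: Rational(44702584, 61885529) ≈ 0.72234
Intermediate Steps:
w = -18762 (w = Add(8, -18770) = -18762)
Add(Mul(w, Pow(-11334, -1)), Mul(-30567, Pow(32761, -1))) = Add(Mul(-18762, Pow(-11334, -1)), Mul(-30567, Pow(32761, -1))) = Add(Mul(-18762, Rational(-1, 11334)), Mul(-30567, Rational(1, 32761))) = Add(Rational(3127, 1889), Rational(-30567, 32761)) = Rational(44702584, 61885529)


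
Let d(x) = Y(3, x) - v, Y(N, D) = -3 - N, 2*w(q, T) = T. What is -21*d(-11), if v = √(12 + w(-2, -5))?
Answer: 126 + 21*√38/2 ≈ 190.73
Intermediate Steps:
w(q, T) = T/2
v = √38/2 (v = √(12 + (½)*(-5)) = √(12 - 5/2) = √(19/2) = √38/2 ≈ 3.0822)
d(x) = -6 - √38/2 (d(x) = (-3 - 1*3) - √38/2 = (-3 - 3) - √38/2 = -6 - √38/2)
-21*d(-11) = -21*(-6 - √38/2) = 126 + 21*√38/2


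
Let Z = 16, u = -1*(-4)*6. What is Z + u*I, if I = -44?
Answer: -1040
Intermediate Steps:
u = 24 (u = 4*6 = 24)
Z + u*I = 16 + 24*(-44) = 16 - 1056 = -1040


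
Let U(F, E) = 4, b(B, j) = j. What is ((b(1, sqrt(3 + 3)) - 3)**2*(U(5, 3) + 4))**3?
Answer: 6704640 - 2737152*sqrt(6) ≈ 14.252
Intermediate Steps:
((b(1, sqrt(3 + 3)) - 3)**2*(U(5, 3) + 4))**3 = ((sqrt(3 + 3) - 3)**2*(4 + 4))**3 = ((sqrt(6) - 3)**2*8)**3 = ((-3 + sqrt(6))**2*8)**3 = (8*(-3 + sqrt(6))**2)**3 = 512*(-3 + sqrt(6))**6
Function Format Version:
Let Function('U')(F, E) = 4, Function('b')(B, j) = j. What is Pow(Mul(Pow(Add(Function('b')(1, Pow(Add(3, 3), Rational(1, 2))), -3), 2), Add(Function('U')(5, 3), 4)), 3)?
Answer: Add(6704640, Mul(-2737152, Pow(6, Rational(1, 2)))) ≈ 14.252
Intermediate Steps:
Pow(Mul(Pow(Add(Function('b')(1, Pow(Add(3, 3), Rational(1, 2))), -3), 2), Add(Function('U')(5, 3), 4)), 3) = Pow(Mul(Pow(Add(Pow(Add(3, 3), Rational(1, 2)), -3), 2), Add(4, 4)), 3) = Pow(Mul(Pow(Add(Pow(6, Rational(1, 2)), -3), 2), 8), 3) = Pow(Mul(Pow(Add(-3, Pow(6, Rational(1, 2))), 2), 8), 3) = Pow(Mul(8, Pow(Add(-3, Pow(6, Rational(1, 2))), 2)), 3) = Mul(512, Pow(Add(-3, Pow(6, Rational(1, 2))), 6))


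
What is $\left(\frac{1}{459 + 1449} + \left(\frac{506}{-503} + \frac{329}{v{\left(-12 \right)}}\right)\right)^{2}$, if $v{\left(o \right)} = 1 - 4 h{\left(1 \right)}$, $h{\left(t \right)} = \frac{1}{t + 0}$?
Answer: $\frac{11281557610214329}{921070156176} \approx 12248.0$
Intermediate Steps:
$h{\left(t \right)} = \frac{1}{t}$
$v{\left(o \right)} = -3$ ($v{\left(o \right)} = 1 - \frac{4}{1} = 1 - 4 = -3$)
$\left(\frac{1}{459 + 1449} + \left(\frac{506}{-503} + \frac{329}{v{\left(-12 \right)}}\right)\right)^{2} = \left(\frac{1}{459 + 1449} + \left(\frac{506}{-503} + \frac{329}{-3}\right)\right)^{2} = \left(\frac{1}{1908} + \left(506 \left(- \frac{1}{503}\right) + 329 \left(- \frac{1}{3}\right)\right)\right)^{2} = \left(\frac{1}{1908} - \frac{167005}{1509}\right)^{2} = \left(- \frac{106214677}{959724}\right)^{2} = \frac{11281557610214329}{921070156176}$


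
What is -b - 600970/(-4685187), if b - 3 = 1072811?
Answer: -5026333605248/4685187 ≈ -1.0728e+6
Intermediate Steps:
b = 1072814 (b = 3 + 1072811 = 1072814)
-b - 600970/(-4685187) = -1*1072814 - 600970/(-4685187) = -1072814 - 600970*(-1)/4685187 = -1072814 - 1*(-600970/4685187) = -1072814 + 600970/4685187 = -5026333605248/4685187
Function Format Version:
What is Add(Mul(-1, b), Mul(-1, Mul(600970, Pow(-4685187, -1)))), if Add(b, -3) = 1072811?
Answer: Rational(-5026333605248, 4685187) ≈ -1.0728e+6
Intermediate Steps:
b = 1072814 (b = Add(3, 1072811) = 1072814)
Add(Mul(-1, b), Mul(-1, Mul(600970, Pow(-4685187, -1)))) = Add(Mul(-1, 1072814), Mul(-1, Mul(600970, Pow(-4685187, -1)))) = Add(-1072814, Mul(-1, Mul(600970, Rational(-1, 4685187)))) = Add(-1072814, Mul(-1, Rational(-600970, 4685187))) = Add(-1072814, Rational(600970, 4685187)) = Rational(-5026333605248, 4685187)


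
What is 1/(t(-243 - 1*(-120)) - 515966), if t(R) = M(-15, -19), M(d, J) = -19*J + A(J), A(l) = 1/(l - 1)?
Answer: -20/10312101 ≈ -1.9395e-6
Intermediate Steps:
A(l) = 1/(-1 + l)
M(d, J) = 1/(-1 + J) - 19*J (M(d, J) = -19*J + 1/(-1 + J) = 1/(-1 + J) - 19*J)
t(R) = 7219/20 (t(R) = (1 - 19*(-19)*(-1 - 19))/(-1 - 19) = (1 - 19*(-19)*(-20))/(-20) = -(1 - 7220)/20 = -1/20*(-7219) = 7219/20)
1/(t(-243 - 1*(-120)) - 515966) = 1/(7219/20 - 515966) = 1/(-10312101/20) = -20/10312101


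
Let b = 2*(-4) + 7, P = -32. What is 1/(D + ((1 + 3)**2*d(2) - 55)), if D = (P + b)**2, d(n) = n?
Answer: 1/1066 ≈ 0.00093809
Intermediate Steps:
b = -1 (b = -8 + 7 = -1)
D = 1089 (D = (-32 - 1)**2 = (-33)**2 = 1089)
1/(D + ((1 + 3)**2*d(2) - 55)) = 1/(1089 + ((1 + 3)**2*2 - 55)) = 1/(1089 + (4**2*2 - 55)) = 1/(1089 + (16*2 - 55)) = 1/(1089 + (32 - 55)) = 1/(1089 - 23) = 1/1066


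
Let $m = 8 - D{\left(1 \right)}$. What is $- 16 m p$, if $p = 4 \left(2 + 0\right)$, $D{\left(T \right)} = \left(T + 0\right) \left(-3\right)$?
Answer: $-1408$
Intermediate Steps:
$D{\left(T \right)} = - 3 T$ ($D{\left(T \right)} = T \left(-3\right) = - 3 T$)
$p = 8$ ($p = 4 \cdot 2 = 8$)
$m = 11$ ($m = 8 - \left(-3\right) 1 = 8 - -3 = 8 + 3 = 11$)
$- 16 m p = \left(-16\right) 11 \cdot 8 = \left(-176\right) 8 = -1408$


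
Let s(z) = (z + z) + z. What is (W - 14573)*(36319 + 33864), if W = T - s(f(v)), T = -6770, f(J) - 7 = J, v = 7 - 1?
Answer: -1500652906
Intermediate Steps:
v = 6
f(J) = 7 + J
s(z) = 3*z (s(z) = 2*z + z = 3*z)
W = -6809 (W = -6770 - 3*(7 + 6) = -6770 - 3*13 = -6770 - 1*39 = -6770 - 39 = -6809)
(W - 14573)*(36319 + 33864) = (-6809 - 14573)*(36319 + 33864) = -21382*70183 = -1500652906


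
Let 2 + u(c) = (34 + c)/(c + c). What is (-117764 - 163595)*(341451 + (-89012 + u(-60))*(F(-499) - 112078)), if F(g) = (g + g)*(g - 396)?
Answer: 293448320201978084/15 ≈ 1.9563e+16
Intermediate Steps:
u(c) = -2 + (34 + c)/(2*c) (u(c) = -2 + (34 + c)/(c + c) = -2 + (34 + c)/((2*c)) = -2 + (34 + c)*(1/(2*c)) = -2 + (34 + c)/(2*c))
F(g) = 2*g*(-396 + g) (F(g) = (2*g)*(-396 + g) = 2*g*(-396 + g))
(-117764 - 163595)*(341451 + (-89012 + u(-60))*(F(-499) - 112078)) = (-117764 - 163595)*(341451 + (-89012 + (-3/2 + 17/(-60)))*(2*(-499)*(-396 - 499) - 112078)) = -281359*(341451 + (-89012 + (-3/2 + 17*(-1/60)))*(2*(-499)*(-895) - 112078)) = -281359*(341451 + (-89012 + (-3/2 - 17/60))*(893210 - 112078)) = -281359*(341451 + (-89012 - 107/60)*781132) = -281359*(341451 - 5340827/60*781132) = -281359*(341451 - 1042972719041/15) = -281359*(-1042967597276/15) = 293448320201978084/15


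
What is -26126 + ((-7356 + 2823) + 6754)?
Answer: -23905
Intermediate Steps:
-26126 + ((-7356 + 2823) + 6754) = -26126 + (-4533 + 6754) = -26126 + 2221 = -23905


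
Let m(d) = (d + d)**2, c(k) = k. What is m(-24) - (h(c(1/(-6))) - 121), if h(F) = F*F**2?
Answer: 523801/216 ≈ 2425.0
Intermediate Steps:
m(d) = 4*d**2 (m(d) = (2*d)**2 = 4*d**2)
h(F) = F**3
m(-24) - (h(c(1/(-6))) - 121) = 4*(-24)**2 - ((1/(-6))**3 - 121) = 4*576 - ((-1/6)**3 - 121) = 2304 - (-1/216 - 121) = 2304 - 1*(-26137/216) = 2304 + 26137/216 = 523801/216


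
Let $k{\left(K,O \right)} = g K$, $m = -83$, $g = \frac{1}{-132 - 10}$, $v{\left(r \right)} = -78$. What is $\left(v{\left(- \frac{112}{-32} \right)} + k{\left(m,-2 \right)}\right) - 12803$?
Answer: $- \frac{1829019}{142} \approx -12880.0$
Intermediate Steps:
$g = - \frac{1}{142}$ ($g = \frac{1}{-142} = - \frac{1}{142} \approx -0.0070423$)
$k{\left(K,O \right)} = - \frac{K}{142}$
$\left(v{\left(- \frac{112}{-32} \right)} + k{\left(m,-2 \right)}\right) - 12803 = \left(-78 - - \frac{83}{142}\right) - 12803 = \left(-78 + \frac{83}{142}\right) - 12803 = - \frac{10993}{142} - 12803 = - \frac{1829019}{142}$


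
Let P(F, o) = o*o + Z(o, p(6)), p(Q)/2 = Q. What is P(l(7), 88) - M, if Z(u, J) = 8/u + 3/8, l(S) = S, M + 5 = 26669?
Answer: -1664919/88 ≈ -18920.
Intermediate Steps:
M = 26664 (M = -5 + 26669 = 26664)
p(Q) = 2*Q
Z(u, J) = 3/8 + 8/u (Z(u, J) = 8/u + 3*(1/8) = 8/u + 3/8 = 3/8 + 8/u)
P(F, o) = 3/8 + o**2 + 8/o (P(F, o) = o*o + (3/8 + 8/o) = o**2 + (3/8 + 8/o) = 3/8 + o**2 + 8/o)
P(l(7), 88) - M = (3/8 + 88**2 + 8/88) - 1*26664 = (3/8 + 7744 + 8*(1/88)) - 26664 = (3/8 + 7744 + 1/11) - 26664 = 681513/88 - 26664 = -1664919/88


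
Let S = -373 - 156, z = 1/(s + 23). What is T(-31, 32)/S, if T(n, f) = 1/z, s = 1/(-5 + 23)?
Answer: -415/9522 ≈ -0.043583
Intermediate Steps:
s = 1/18 ≈ 0.055556
z = 18/415 (z = 1/(1/18 + 23) = 1/(415/18) = 18/415 ≈ 0.043373)
T(n, f) = 415/18 (T(n, f) = 1/(18/415) = 415/18)
S = -529
T(-31, 32)/S = (415/18)/(-529) = (415/18)*(-1/529) = -415/9522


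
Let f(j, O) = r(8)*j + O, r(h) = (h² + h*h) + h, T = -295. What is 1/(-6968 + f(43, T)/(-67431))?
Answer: -22477/156621587 ≈ -0.00014351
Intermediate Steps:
r(h) = h + 2*h² (r(h) = (h² + h²) + h = 2*h² + h = h + 2*h²)
f(j, O) = O + 136*j (f(j, O) = (8*(1 + 2*8))*j + O = (8*(1 + 16))*j + O = (8*17)*j + O = 136*j + O = O + 136*j)
1/(-6968 + f(43, T)/(-67431)) = 1/(-6968 + (-295 + 136*43)/(-67431)) = 1/(-6968 + (-295 + 5848)*(-1/67431)) = 1/(-6968 + 5553*(-1/67431)) = 1/(-6968 - 1851/22477) = 1/(-156621587/22477) = -22477/156621587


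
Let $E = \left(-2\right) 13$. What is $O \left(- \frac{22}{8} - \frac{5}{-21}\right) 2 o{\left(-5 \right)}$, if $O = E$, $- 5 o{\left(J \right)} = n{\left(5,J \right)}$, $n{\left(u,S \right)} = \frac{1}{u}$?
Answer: $- \frac{2743}{525} \approx -5.2248$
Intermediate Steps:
$o{\left(J \right)} = - \frac{1}{25}$ ($o{\left(J \right)} = - \frac{1}{5 \cdot 5} = \left(- \frac{1}{5}\right) \frac{1}{5} = - \frac{1}{25}$)
$E = -26$
$O = -26$
$O \left(- \frac{22}{8} - \frac{5}{-21}\right) 2 o{\left(-5 \right)} = - 26 \left(- \frac{22}{8} - \frac{5}{-21}\right) 2 \left(- \frac{1}{25}\right) = - 26 \left(\left(-22\right) \frac{1}{8} - - \frac{5}{21}\right) \left(- \frac{2}{25}\right) = - 26 \left(- \frac{11}{4} + \frac{5}{21}\right) \left(- \frac{2}{25}\right) = \left(-26\right) \left(- \frac{211}{84}\right) \left(- \frac{2}{25}\right) = \frac{2743}{42} \left(- \frac{2}{25}\right) = - \frac{2743}{525}$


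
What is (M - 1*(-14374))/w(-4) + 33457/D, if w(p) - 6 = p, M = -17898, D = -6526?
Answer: -11532269/6526 ≈ -1767.1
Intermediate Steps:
w(p) = 6 + p
(M - 1*(-14374))/w(-4) + 33457/D = (-17898 - 1*(-14374))/(6 - 4) + 33457/(-6526) = (-17898 + 14374)/2 + 33457*(-1/6526) = -3524*½ - 33457/6526 = -1762 - 33457/6526 = -11532269/6526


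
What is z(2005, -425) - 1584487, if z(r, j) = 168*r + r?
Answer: -1245642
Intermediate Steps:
z(r, j) = 169*r
z(2005, -425) - 1584487 = 169*2005 - 1584487 = 338845 - 1584487 = -1245642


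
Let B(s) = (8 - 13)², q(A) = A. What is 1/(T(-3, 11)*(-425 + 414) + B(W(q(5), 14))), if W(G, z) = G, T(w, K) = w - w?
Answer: 1/25 ≈ 0.040000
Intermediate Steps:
T(w, K) = 0
B(s) = 25 (B(s) = (-5)² = 25)
1/(T(-3, 11)*(-425 + 414) + B(W(q(5), 14))) = 1/(0*(-425 + 414) + 25) = 1/(0*(-11) + 25) = 1/(0 + 25) = 1/25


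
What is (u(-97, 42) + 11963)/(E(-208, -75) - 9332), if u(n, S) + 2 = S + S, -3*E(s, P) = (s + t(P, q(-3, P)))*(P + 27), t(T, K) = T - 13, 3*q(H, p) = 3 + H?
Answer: -12045/14068 ≈ -0.85620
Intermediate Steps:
q(H, p) = 1 + H/3 (q(H, p) = (3 + H)/3 = 1 + H/3)
t(T, K) = -13 + T
E(s, P) = -(27 + P)*(-13 + P + s)/3 (E(s, P) = -(s + (-13 + P))*(P + 27)/3 = -(-13 + P + s)*(27 + P)/3 = -(27 + P)*(-13 + P + s)/3)
u(n, S) = -2 + 2*S (u(n, S) = -2 + (S + S) = -2 + 2*S)
(u(-97, 42) + 11963)/(E(-208, -75) - 9332) = ((-2 + 2*42) + 11963)/((117 - 9*(-208) - 14/3*(-75) - ⅓*(-75)² - ⅓*(-75)*(-208)) - 9332) = ((-2 + 84) + 11963)/((117 + 1872 + 350 - ⅓*5625 - 5200) - 9332) = (82 + 11963)/((117 + 1872 + 350 - 1875 - 5200) - 9332) = 12045/(-4736 - 9332) = 12045/(-14068) = 12045*(-1/14068) = -12045/14068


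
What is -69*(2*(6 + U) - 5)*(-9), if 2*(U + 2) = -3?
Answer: 0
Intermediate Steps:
U = -7/2 (U = -2 + (½)*(-3) = -2 - 3/2 = -7/2 ≈ -3.5000)
-69*(2*(6 + U) - 5)*(-9) = -69*(2*(6 - 7/2) - 5)*(-9) = -69*(2*(5/2) - 5)*(-9) = -69*(5 - 5)*(-9) = -0*(-9) = -69*0 = 0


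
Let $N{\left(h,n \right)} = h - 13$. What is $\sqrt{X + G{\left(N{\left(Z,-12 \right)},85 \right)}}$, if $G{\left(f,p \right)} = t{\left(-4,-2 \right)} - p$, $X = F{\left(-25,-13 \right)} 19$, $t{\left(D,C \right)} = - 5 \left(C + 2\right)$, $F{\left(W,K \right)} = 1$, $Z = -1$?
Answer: $i \sqrt{66} \approx 8.124 i$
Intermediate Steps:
$N{\left(h,n \right)} = -13 + h$
$t{\left(D,C \right)} = -10 - 5 C$ ($t{\left(D,C \right)} = - 5 \left(2 + C\right) = -10 - 5 C$)
$X = 19$ ($X = 1 \cdot 19 = 19$)
$G{\left(f,p \right)} = - p$ ($G{\left(f,p \right)} = \left(-10 - -10\right) - p = \left(-10 + 10\right) - p = 0 - p = - p$)
$\sqrt{X + G{\left(N{\left(Z,-12 \right)},85 \right)}} = \sqrt{19 - 85} = \sqrt{-66} = i \sqrt{66}$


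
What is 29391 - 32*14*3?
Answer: 28047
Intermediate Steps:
29391 - 32*14*3 = 29391 - 448*3 = 29391 - 1*1344 = 29391 - 1344 = 28047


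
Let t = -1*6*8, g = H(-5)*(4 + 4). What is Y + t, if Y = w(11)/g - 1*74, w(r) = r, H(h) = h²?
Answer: -24389/200 ≈ -121.94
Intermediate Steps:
g = 200 (g = (-5)²*(4 + 4) = 25*8 = 200)
t = -48 (t = -6*8 = -48)
Y = -14789/200 (Y = 11/200 - 1*74 = 11*(1/200) - 74 = 11/200 - 74 = -14789/200 ≈ -73.945)
Y + t = -14789/200 - 48 = -24389/200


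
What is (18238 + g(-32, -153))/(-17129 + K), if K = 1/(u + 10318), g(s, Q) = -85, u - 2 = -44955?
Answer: -628729155/593262916 ≈ -1.0598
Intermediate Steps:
u = -44953 (u = 2 - 44955 = -44953)
K = -1/34635 (K = 1/(-44953 + 10318) = 1/(-34635) = -1/34635 ≈ -2.8873e-5)
(18238 + g(-32, -153))/(-17129 + K) = (18238 - 85)/(-17129 - 1/34635) = 18153/(-593262916/34635) = 18153*(-34635/593262916) = -628729155/593262916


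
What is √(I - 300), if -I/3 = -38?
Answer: I*√186 ≈ 13.638*I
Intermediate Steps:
I = 114 (I = -3*(-38) = 114)
√(I - 300) = √(114 - 300) = √(-186) = I*√186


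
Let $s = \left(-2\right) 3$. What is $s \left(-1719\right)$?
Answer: $10314$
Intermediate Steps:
$s = -6$
$s \left(-1719\right) = \left(-6\right) \left(-1719\right) = 10314$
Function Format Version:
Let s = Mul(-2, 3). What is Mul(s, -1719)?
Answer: 10314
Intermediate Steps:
s = -6
Mul(s, -1719) = Mul(-6, -1719) = 10314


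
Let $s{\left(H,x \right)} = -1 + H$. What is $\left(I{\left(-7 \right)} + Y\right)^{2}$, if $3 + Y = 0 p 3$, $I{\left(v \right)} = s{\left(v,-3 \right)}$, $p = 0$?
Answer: $121$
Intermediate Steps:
$I{\left(v \right)} = -1 + v$
$Y = -3$ ($Y = -3 + 0 \cdot 0 \cdot 3 = -3 + 0 \cdot 3 = -3 + 0 = -3$)
$\left(I{\left(-7 \right)} + Y\right)^{2} = \left(\left(-1 - 7\right) - 3\right)^{2} = \left(-8 - 3\right)^{2} = \left(-11\right)^{2} = 121$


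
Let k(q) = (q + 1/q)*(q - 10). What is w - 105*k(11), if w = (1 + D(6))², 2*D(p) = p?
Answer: -12634/11 ≈ -1148.5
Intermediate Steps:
D(p) = p/2
w = 16 (w = (1 + (½)*6)² = (1 + 3)² = 4² = 16)
k(q) = (-10 + q)*(q + 1/q) (k(q) = (q + 1/q)*(-10 + q) = (-10 + q)*(q + 1/q))
w - 105*k(11) = 16 - 105*(1 + 11² - 10*11 - 10/11) = 16 - 105*(1 + 121 - 110 - 10*1/11) = 16 - 105*(1 + 121 - 110 - 10/11) = 16 - 105*122/11 = 16 - 12810/11 = -12634/11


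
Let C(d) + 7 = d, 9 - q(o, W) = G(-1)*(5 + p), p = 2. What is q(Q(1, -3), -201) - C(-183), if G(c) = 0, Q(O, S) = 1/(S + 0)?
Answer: 199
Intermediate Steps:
Q(O, S) = 1/S
q(o, W) = 9 (q(o, W) = 9 - 0*(5 + 2) = 9 - 0*7 = 9 - 1*0 = 9 + 0 = 9)
C(d) = -7 + d
q(Q(1, -3), -201) - C(-183) = 9 - (-7 - 183) = 9 - 1*(-190) = 9 + 190 = 199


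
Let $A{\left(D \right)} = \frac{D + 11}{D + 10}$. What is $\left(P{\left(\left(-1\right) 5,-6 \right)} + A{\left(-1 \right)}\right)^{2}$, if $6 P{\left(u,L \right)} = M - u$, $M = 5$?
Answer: $\frac{625}{81} \approx 7.716$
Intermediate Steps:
$A{\left(D \right)} = \frac{11 + D}{10 + D}$
$P{\left(u,L \right)} = \frac{5}{6} - \frac{u}{6}$ ($P{\left(u,L \right)} = \frac{5 - u}{6} = \frac{5}{6} - \frac{u}{6}$)
$\left(P{\left(\left(-1\right) 5,-6 \right)} + A{\left(-1 \right)}\right)^{2} = \left(\left(\frac{5}{6} - \frac{\left(-1\right) 5}{6}\right) + \frac{11 - 1}{10 - 1}\right)^{2} = \left(\left(\frac{5}{6} - - \frac{5}{6}\right) + \frac{1}{9} \cdot 10\right)^{2} = \left(\left(\frac{5}{6} + \frac{5}{6}\right) + \frac{1}{9} \cdot 10\right)^{2} = \left(\frac{5}{3} + \frac{10}{9}\right)^{2} = \left(\frac{25}{9}\right)^{2} = \frac{625}{81}$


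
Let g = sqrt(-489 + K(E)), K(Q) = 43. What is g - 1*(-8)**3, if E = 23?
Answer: 512 + I*sqrt(446) ≈ 512.0 + 21.119*I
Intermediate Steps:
g = I*sqrt(446) (g = sqrt(-489 + 43) = sqrt(-446) = I*sqrt(446) ≈ 21.119*I)
g - 1*(-8)**3 = I*sqrt(446) - 1*(-8)**3 = I*sqrt(446) - 1*(-512) = I*sqrt(446) + 512 = 512 + I*sqrt(446)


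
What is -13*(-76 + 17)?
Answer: 767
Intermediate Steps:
-13*(-76 + 17) = -13*(-59) = 767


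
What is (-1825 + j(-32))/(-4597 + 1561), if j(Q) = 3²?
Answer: 454/759 ≈ 0.59816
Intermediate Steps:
j(Q) = 9
(-1825 + j(-32))/(-4597 + 1561) = (-1825 + 9)/(-4597 + 1561) = -1816/(-3036) = -1816*(-1/3036) = 454/759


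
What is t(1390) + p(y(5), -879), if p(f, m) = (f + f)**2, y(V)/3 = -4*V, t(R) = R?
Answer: 15790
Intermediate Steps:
y(V) = -12*V (y(V) = 3*(-4*V) = -12*V)
p(f, m) = 4*f**2 (p(f, m) = (2*f)**2 = 4*f**2)
t(1390) + p(y(5), -879) = 1390 + 4*(-12*5)**2 = 1390 + 4*(-60)**2 = 1390 + 4*3600 = 1390 + 14400 = 15790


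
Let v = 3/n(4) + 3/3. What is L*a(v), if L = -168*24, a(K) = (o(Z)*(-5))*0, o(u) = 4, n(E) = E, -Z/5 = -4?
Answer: 0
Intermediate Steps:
Z = 20 (Z = -5*(-4) = 20)
v = 7/4 (v = 3/4 + 3/3 = 3*(1/4) + 3*(1/3) = 3/4 + 1 = 7/4 ≈ 1.7500)
a(K) = 0 (a(K) = (4*(-5))*0 = -20*0 = 0)
L = -4032
L*a(v) = -4032*0 = 0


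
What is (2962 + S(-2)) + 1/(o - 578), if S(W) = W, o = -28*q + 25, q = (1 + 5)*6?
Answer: 4620559/1561 ≈ 2960.0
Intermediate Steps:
q = 36 (q = 6*6 = 36)
o = -983 (o = -28*36 + 25 = -1008 + 25 = -983)
(2962 + S(-2)) + 1/(o - 578) = (2962 - 2) + 1/(-983 - 578) = 2960 + 1/(-1561) = 2960 - 1/1561 = 4620559/1561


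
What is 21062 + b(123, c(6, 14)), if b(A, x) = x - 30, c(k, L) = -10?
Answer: 21022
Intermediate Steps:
b(A, x) = -30 + x
21062 + b(123, c(6, 14)) = 21062 + (-30 - 10) = 21062 - 40 = 21022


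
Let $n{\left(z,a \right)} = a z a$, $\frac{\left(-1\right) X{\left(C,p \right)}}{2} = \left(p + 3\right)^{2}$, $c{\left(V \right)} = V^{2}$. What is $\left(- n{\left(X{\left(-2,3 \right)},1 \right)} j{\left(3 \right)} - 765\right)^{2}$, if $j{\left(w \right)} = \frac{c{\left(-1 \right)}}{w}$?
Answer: $549081$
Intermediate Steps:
$X{\left(C,p \right)} = - 2 \left(3 + p\right)^{2}$ ($X{\left(C,p \right)} = - 2 \left(p + 3\right)^{2} = - 2 \left(3 + p\right)^{2}$)
$n{\left(z,a \right)} = z a^{2}$
$j{\left(w \right)} = \frac{1}{w}$ ($j{\left(w \right)} = \frac{\left(-1\right)^{2}}{w} = 1 \frac{1}{w} = \frac{1}{w}$)
$\left(- n{\left(X{\left(-2,3 \right)},1 \right)} j{\left(3 \right)} - 765\right)^{2} = \left(\frac{\left(-1\right) - 2 \left(3 + 3\right)^{2} \cdot 1^{2}}{3} - 765\right)^{2} = \left(- - 2 \cdot 6^{2} \cdot 1 \cdot \frac{1}{3} - 765\right)^{2} = \left(- \left(-2\right) 36 \cdot 1 \cdot \frac{1}{3} - 765\right)^{2} = \left(- \left(-72\right) 1 \cdot \frac{1}{3} - 765\right)^{2} = \left(\left(-1\right) \left(-72\right) \frac{1}{3} - 765\right)^{2} = \left(72 \cdot \frac{1}{3} - 765\right)^{2} = \left(24 - 765\right)^{2} = \left(-741\right)^{2} = 549081$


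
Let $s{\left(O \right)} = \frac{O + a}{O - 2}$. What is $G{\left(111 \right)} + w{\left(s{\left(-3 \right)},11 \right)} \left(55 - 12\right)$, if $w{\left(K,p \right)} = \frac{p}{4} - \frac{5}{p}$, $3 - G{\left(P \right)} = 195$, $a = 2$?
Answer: $- \frac{4105}{44} \approx -93.295$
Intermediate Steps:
$G{\left(P \right)} = -192$ ($G{\left(P \right)} = 3 - 195 = -192$)
$s{\left(O \right)} = \frac{2 + O}{-2 + O}$ ($s{\left(O \right)} = \frac{O + 2}{O - 2} = \frac{2 + O}{-2 + O}$)
$w{\left(K,p \right)} = - \frac{5}{p} + \frac{p}{4}$ ($w{\left(K,p \right)} = p \frac{1}{4} - \frac{5}{p} = \frac{p}{4} - \frac{5}{p} = - \frac{5}{p} + \frac{p}{4}$)
$G{\left(111 \right)} + w{\left(s{\left(-3 \right)},11 \right)} \left(55 - 12\right) = -192 + \left(- \frac{5}{11} + \frac{1}{4} \cdot 11\right) \left(55 - 12\right) = -192 + \left(\left(-5\right) \frac{1}{11} + \frac{11}{4}\right) 43 = -192 + \left(- \frac{5}{11} + \frac{11}{4}\right) 43 = -192 + \frac{101}{44} \cdot 43 = -192 + \frac{4343}{44} = - \frac{4105}{44}$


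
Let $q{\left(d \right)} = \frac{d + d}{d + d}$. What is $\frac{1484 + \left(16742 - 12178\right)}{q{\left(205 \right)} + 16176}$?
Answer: $\frac{864}{2311} \approx 0.37386$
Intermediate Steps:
$q{\left(d \right)} = 1$ ($q{\left(d \right)} = \frac{2 d}{2 d} = 2 d \frac{1}{2 d} = 1$)
$\frac{1484 + \left(16742 - 12178\right)}{q{\left(205 \right)} + 16176} = \frac{1484 + \left(16742 - 12178\right)}{1 + 16176} = \frac{1484 + 4564}{16177} = 6048 \cdot \frac{1}{16177} = \frac{864}{2311}$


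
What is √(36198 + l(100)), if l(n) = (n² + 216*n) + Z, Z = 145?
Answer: √67943 ≈ 260.66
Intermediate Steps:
l(n) = 145 + n² + 216*n (l(n) = (n² + 216*n) + 145 = 145 + n² + 216*n)
√(36198 + l(100)) = √(36198 + (145 + 100² + 216*100)) = √(36198 + (145 + 10000 + 21600)) = √(36198 + 31745) = √67943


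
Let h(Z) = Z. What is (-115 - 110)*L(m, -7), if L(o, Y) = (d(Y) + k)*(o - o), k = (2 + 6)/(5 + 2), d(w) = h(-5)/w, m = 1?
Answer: 0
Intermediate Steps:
d(w) = -5/w
k = 8/7 ≈ 1.1429
L(o, Y) = 0 (L(o, Y) = (-5/Y + 8/7)*(o - o) = (8/7 - 5/Y)*0 = 0)
(-115 - 110)*L(m, -7) = (-115 - 110)*0 = -225*0 = 0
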